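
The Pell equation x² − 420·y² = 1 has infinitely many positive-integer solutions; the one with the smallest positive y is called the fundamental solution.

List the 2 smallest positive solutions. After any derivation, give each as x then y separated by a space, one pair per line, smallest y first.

d=420: √d = [20; 2,40] (ℓ=2, even), read p_1/q_1
k=0  a_k=20  p_k/q_k = 20/1
k=1  a_k=2  p_k/q_k = 41/2
→ (41, 2).  Check: 41²=1681, 420·2²=1680, difference 1.
(x_2, y_2) = (41·41 + 420·2·2, 41·2 + 2·41) = (3361, 164)

41 2
3361 164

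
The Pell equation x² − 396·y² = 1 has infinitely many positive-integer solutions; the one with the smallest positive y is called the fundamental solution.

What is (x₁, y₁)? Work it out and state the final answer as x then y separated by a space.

199 10

√396 → a₀=19, period (1,8,1,38); ℓ=4 even so k=3
i=0: a=19 ⇒ p=19, q=1
…
i=2: a=8 ⇒ p=179, q=9
i=3: a=1 ⇒ p=199, q=10
(x₁, y₁) = (199, 10);  199² − 396·10² = 1 ✓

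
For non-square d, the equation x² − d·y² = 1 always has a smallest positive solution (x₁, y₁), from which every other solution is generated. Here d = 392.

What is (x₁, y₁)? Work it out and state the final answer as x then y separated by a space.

d=392: √d = [19; 1,3,1,38] (ℓ=4, even), read p_3/q_3
a_0=19:  p_0=19·1+0=19,  q_0=19·0+1=1
a_1=1:  p_1=1·19+1=20,  q_1=1·1+0=1
a_2=3:  p_2=3·20+19=79,  q_2=3·1+1=4
a_3=1:  p_3=1·79+20=99,  q_3=1·4+1=5
→ (99, 5).  Check: 99²=9801, 392·5²=9800, difference 1.

99 5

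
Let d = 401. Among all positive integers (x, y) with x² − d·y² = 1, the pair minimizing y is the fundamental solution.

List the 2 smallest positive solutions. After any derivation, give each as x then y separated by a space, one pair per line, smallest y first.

801 40
1283201 64080

√401 → a₀=20, period (40); ℓ=1 odd so k=1
k=0  a_k=20  p_k/q_k = 20/1
k=1  a_k=40  p_k/q_k = 801/40
fundamental: x₁=801, y₁=40  (since 641601 − 401·1600 = 1)
(x_2, y_2) = (801·801 + 401·40·40, 801·40 + 40·801) = (1283201, 64080)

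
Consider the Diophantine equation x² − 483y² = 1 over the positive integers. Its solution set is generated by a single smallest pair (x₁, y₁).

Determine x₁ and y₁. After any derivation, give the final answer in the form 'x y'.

d=483: √d = [21; 1,42] (ℓ=2, even), read p_1/q_1
a_0=21:  p_0=21·1+0=21,  q_0=21·0+1=1
a_1=1:  p_1=1·21+1=22,  q_1=1·1+0=1
→ (22, 1).  Check: 22²=484, 483·1²=483, difference 1.

22 1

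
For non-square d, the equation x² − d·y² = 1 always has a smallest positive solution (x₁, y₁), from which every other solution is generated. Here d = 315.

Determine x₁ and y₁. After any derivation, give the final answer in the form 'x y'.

[17; 1,2,1,34] for √315; ℓ=4 ⇒ convergent index 3
k=0  a_k=17  p_k/q_k = 17/1
…
k=2  a_k=2  p_k/q_k = 53/3
k=3  a_k=1  p_k/q_k = 71/4
fundamental: x₁=71, y₁=4  (since 5041 − 315·16 = 1)

71 4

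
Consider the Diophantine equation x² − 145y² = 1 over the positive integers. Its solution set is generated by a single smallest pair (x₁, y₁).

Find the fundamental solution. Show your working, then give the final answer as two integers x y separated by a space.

d=145: √d = [12; 24] (ℓ=1, odd), read p_1/q_1
a_0=12:  p_0=12·1+0=12,  q_0=12·0+1=1
a_1=24:  p_1=24·12+1=289,  q_1=24·1+0=24
(x₁, y₁) = (289, 24);  289² − 145·24² = 1 ✓

289 24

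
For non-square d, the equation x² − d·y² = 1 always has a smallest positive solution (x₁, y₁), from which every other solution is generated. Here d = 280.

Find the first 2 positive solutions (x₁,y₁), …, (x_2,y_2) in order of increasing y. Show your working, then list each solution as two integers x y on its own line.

√280 = [16; 1,2,1,2,1,32, …], period ℓ=6 (even) → k=5
i=0: a=16 ⇒ p=16, q=1
i=1: a=1 ⇒ p=17, q=1
…
i=3: a=1 ⇒ p=67, q=4
i=4: a=2 ⇒ p=184, q=11
i=5: a=1 ⇒ p=251, q=15
(x₁, y₁) = (251, 15);  251² − 280·15² = 1 ✓
(251+15√280)^2 = 126001 + 7530√280

251 15
126001 7530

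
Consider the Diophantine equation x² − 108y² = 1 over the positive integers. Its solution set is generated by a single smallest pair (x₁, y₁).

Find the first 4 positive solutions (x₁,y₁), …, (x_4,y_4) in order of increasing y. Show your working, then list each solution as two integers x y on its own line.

[10; 2,1,1,4,1,1,2,20] for √108; ℓ=8 ⇒ convergent index 7
a_0=10:  p_0=10·1+0=10,  q_0=10·0+1=1
…
a_2=1:  p_2=1·21+10=31,  q_2=1·2+1=3
…
a_6=1:  p_6=1·291+239=530,  q_6=1·28+23=51
a_7=2:  p_7=2·530+291=1351,  q_7=2·51+28=130
fundamental: x₁=1351, y₁=130  (since 1825201 − 108·16900 = 1)
n=2: (1351,130)∘(1351,130) = (1351·1351+108·130·130, 1351·130+130·1351) = (3650401,351260)
n=3: (3650401,351260)∘(1351,130) = (1351·3650401+108·130·351260, 1351·351260+130·3650401) = (9863382151,949104390)
n=4: (9863382151,949104390)∘(1351,130) = (1351·9863382151+108·130·949104390, 1351·949104390+130·9863382151) = (26650854921601,2564479710520)

1351 130
3650401 351260
9863382151 949104390
26650854921601 2564479710520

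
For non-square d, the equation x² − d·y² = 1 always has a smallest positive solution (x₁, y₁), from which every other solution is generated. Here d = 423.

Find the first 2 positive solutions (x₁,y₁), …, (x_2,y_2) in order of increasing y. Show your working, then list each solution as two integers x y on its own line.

[20; 1,1,3,4,3,1,1,40] for √423; ℓ=8 ⇒ convergent index 7
k=0  a_k=20  p_k/q_k = 20/1
k=1  a_k=1  p_k/q_k = 21/1
…
k=6  a_k=1  p_k/q_k = 2612/127
k=7  a_k=1  p_k/q_k = 4607/224
(x₁, y₁) = (4607, 224);  4607² − 423·224² = 1 ✓
n=2: (4607,224)∘(4607,224) = (4607·4607+423·224·224, 4607·224+224·4607) = (42448897,2063936)

4607 224
42448897 2063936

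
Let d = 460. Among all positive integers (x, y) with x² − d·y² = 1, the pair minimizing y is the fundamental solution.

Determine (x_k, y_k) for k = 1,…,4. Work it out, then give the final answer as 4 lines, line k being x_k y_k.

2535751 118230
12860066268001 599603681460
65219851798297071751 3040891269731634690
330762608834754335913072001 15421886156225925189922920

√460 = [21; 2,4,3,1,2,10,2,1,3,4,2,42, …], period ℓ=12 (even) → k=11
k=0  a_k=21  p_k/q_k = 21/1
…
k=4  a_k=1  p_k/q_k = 815/38
k=5  a_k=2  p_k/q_k = 2252/105
…
k=8  a_k=1  p_k/q_k = 72257/3369
…
k=10  a_k=4  p_k/q_k = 1135029/52921
k=11  a_k=2  p_k/q_k = 2535751/118230
(x₁, y₁) = (2535751, 118230);  2535751² − 460·118230² = 1 ✓
k=2:  x_2 = 2535751·2535751+460·118230·118230 = 12860066268001,  y_2 = 2535751·118230+118230·2535751 = 599603681460
k=3:  x_3 = 2535751·12860066268001+460·118230·599603681460 = 65219851798297071751,  y_3 = 2535751·599603681460+118230·12860066268001 = 3040891269731634690
k=4:  x_4 = 2535751·65219851798297071751+460·118230·3040891269731634690 = 330762608834754335913072001,  y_4 = 2535751·3040891269731634690+118230·65219851798297071751 = 15421886156225925189922920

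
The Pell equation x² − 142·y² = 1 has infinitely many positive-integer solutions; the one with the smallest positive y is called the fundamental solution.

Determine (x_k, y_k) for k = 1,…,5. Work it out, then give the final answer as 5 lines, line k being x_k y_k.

[11; 1,10,1,22] for √142; ℓ=4 ⇒ convergent index 3
step 0: (11, 1)  from 11·(1,0) + (0,1)
step 1: (12, 1)  from 1·(11,1) + (1,0)
step 2: (131, 11)  from 10·(12,1) + (11,1)
step 3: (143, 12)  from 1·(131,11) + (12,1)
→ (143, 12).  Check: 143²=20449, 142·12²=20448, difference 1.
(143+12√142)^2 = 40897 + 3432√142
(143+12√142)^3 = 11696399 + 981540√142
(143+12√142)^4 = 3345129217 + 280717008√142
(143+12√142)^5 = 956695259663 + 80284082748√142

143 12
40897 3432
11696399 981540
3345129217 280717008
956695259663 80284082748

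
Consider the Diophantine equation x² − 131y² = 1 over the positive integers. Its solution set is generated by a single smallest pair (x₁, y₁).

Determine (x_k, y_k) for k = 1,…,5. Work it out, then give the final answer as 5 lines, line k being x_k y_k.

[11; 2,4,11,4,2,22] for √131; ℓ=6 ⇒ convergent index 5
step 0: (11, 1)  from 11·(1,0) + (0,1)
…
step 4: (4727, 413)  from 4·(1156,101) + (103,9)
step 5: (10610, 927)  from 2·(4727,413) + (1156,101)
(x₁, y₁) = (10610, 927);  10610² − 131·927² = 1 ✓
k=2:  x_2 = 10610·10610+131·927·927 = 225144199,  y_2 = 10610·927+927·10610 = 19670940
k=3:  x_3 = 10610·225144199+131·927·19670940 = 4777559892170,  y_3 = 10610·19670940+927·225144199 = 417417345873
k=4:  x_4 = 10610·4777559892170+131·927·417417345873 = 101379820686703201,  y_4 = 10610·417417345873+927·4777559892170 = 8857596059754120
k=5:  x_5 = 10610·101379820686703201+131·927·8857596059754120 = 2151279790194282033050,  y_5 = 10610·8857596059754120+927·101379820686703201 = 187958187970565080527

10610 927
225144199 19670940
4777559892170 417417345873
101379820686703201 8857596059754120
2151279790194282033050 187958187970565080527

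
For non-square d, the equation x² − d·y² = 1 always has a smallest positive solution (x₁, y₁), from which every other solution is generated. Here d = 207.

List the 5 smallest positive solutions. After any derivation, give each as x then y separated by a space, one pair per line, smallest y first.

1151 80
2649601 184160
6099380351 423936240
14040770918401 975901040320
32321848554778751 2246523770880400

√207 = [14; 2,1,1,2,1,1,2,28, …], period ℓ=8 (even) → k=7
a_0=14:  p_0=14·1+0=14,  q_0=14·0+1=1
…
a_3=1:  p_3=1·43+29=72,  q_3=1·3+2=5
a_4=2:  p_4=2·72+43=187,  q_4=2·5+3=13
…
a_6=1:  p_6=1·259+187=446,  q_6=1·18+13=31
a_7=2:  p_7=2·446+259=1151,  q_7=2·31+18=80
(x₁, y₁) = (1151, 80);  1151² − 207·80² = 1 ✓
(x_2, y_2) = (1151·1151 + 207·80·80, 1151·80 + 80·1151) = (2649601, 184160)
(x_3, y_3) = (1151·2649601 + 207·80·184160, 1151·184160 + 80·2649601) = (6099380351, 423936240)
(x_4, y_4) = (1151·6099380351 + 207·80·423936240, 1151·423936240 + 80·6099380351) = (14040770918401, 975901040320)
(x_5, y_5) = (1151·14040770918401 + 207·80·975901040320, 1151·975901040320 + 80·14040770918401) = (32321848554778751, 2246523770880400)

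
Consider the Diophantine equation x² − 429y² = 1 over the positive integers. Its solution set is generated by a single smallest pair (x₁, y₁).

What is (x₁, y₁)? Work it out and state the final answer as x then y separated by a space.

1524095 73584

d=429: √d = [20; 1,2,2,9,1,12,1,9,2,2,1,40] (ℓ=12, even), read p_11/q_11
step 0: (20, 1)  from 20·(1,0) + (0,1)
…
step 2: (62, 3)  from 2·(21,1) + (20,1)
step 3: (145, 7)  from 2·(62,3) + (21,1)
step 4: (1367, 66)  from 9·(145,7) + (62,3)
step 5: (1512, 73)  from 1·(1367,66) + (145,7)
step 6: (19511, 942)  from 12·(1512,73) + (1367,66)
step 7: (21023, 1015)  from 1·(19511,942) + (1512,73)
step 8: (208718, 10077)  from 9·(21023,1015) + (19511,942)
step 9: (438459, 21169)  from 2·(208718,10077) + (21023,1015)
step 10: (1085636, 52415)  from 2·(438459,21169) + (208718,10077)
step 11: (1524095, 73584)  from 1·(1085636,52415) + (438459,21169)
(x₁, y₁) = (1524095, 73584);  1524095² − 429·73584² = 1 ✓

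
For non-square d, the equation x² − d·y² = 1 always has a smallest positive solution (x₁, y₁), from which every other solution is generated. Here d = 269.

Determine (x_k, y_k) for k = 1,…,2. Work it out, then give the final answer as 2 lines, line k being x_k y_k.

13449 820
361751201 22056360

[16; 2,2,32] for √269; ℓ=3 ⇒ convergent index 5
a_0=16:  p_0=16·1+0=16,  q_0=16·0+1=1
a_1=2:  p_1=2·16+1=33,  q_1=2·1+0=2
a_2=2:  p_2=2·33+16=82,  q_2=2·2+1=5
a_3=32:  p_3=32·82+33=2657,  q_3=32·5+2=162
a_4=2:  p_4=2·2657+82=5396,  q_4=2·162+5=329
a_5=2:  p_5=2·5396+2657=13449,  q_5=2·329+162=820
→ (13449, 820).  Check: 13449²=180875601, 269·820²=180875600, difference 1.
n=2: (13449,820)∘(13449,820) = (13449·13449+269·820·820, 13449·820+820·13449) = (361751201,22056360)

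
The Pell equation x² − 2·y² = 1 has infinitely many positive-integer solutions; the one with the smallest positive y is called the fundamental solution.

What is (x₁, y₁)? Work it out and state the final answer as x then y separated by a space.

3 2

√2 = [1; 2, …], period ℓ=1 (odd) → k=1
k=0  a_k=1  p_k/q_k = 1/1
k=1  a_k=2  p_k/q_k = 3/2
(x₁, y₁) = (3, 2);  3² − 2·2² = 1 ✓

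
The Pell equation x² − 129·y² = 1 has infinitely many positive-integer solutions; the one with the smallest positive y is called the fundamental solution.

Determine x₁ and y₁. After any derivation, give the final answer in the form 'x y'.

16855 1484

[11; 2,1,3,1,6,1,3,1,2,22] for √129; ℓ=10 ⇒ convergent index 9
a_0=11:  p_0=11·1+0=11,  q_0=11·0+1=1
a_1=2:  p_1=2·11+1=23,  q_1=2·1+0=2
…
a_3=3:  p_3=3·34+23=125,  q_3=3·3+2=11
a_4=1:  p_4=1·125+34=159,  q_4=1·11+3=14
…
a_6=1:  p_6=1·1079+159=1238,  q_6=1·95+14=109
a_7=3:  p_7=3·1238+1079=4793,  q_7=3·109+95=422
a_8=1:  p_8=1·4793+1238=6031,  q_8=1·422+109=531
a_9=2:  p_9=2·6031+4793=16855,  q_9=2·531+422=1484
fundamental: x₁=16855, y₁=1484  (since 284091025 − 129·2202256 = 1)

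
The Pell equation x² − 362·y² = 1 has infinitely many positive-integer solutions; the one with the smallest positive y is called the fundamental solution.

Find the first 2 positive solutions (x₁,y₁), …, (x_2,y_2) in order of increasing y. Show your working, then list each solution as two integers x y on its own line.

[19; 38] for √362; ℓ=1 ⇒ convergent index 1
i=0: a=19 ⇒ p=19, q=1
i=1: a=38 ⇒ p=723, q=38
→ (723, 38).  Check: 723²=522729, 362·38²=522728, difference 1.
(x_2, y_2) = (723·723 + 362·38·38, 723·38 + 38·723) = (1045457, 54948)

723 38
1045457 54948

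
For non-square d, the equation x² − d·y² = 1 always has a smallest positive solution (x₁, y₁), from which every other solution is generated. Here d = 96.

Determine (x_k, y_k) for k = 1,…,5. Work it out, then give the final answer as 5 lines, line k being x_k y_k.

49 5
4801 490
470449 48015
46099201 4704980
4517251249 461040025

√96 = [9; 1,3,1,18, …], period ℓ=4 (even) → k=3
a_0=9:  p_0=9·1+0=9,  q_0=9·0+1=1
a_1=1:  p_1=1·9+1=10,  q_1=1·1+0=1
a_2=3:  p_2=3·10+9=39,  q_2=3·1+1=4
a_3=1:  p_3=1·39+10=49,  q_3=1·4+1=5
(x₁, y₁) = (49, 5);  49² − 96·5² = 1 ✓
(49+5√96)^2 = 4801 + 490√96
(49+5√96)^3 = 470449 + 48015√96
(49+5√96)^4 = 46099201 + 4704980√96
(49+5√96)^5 = 4517251249 + 461040025√96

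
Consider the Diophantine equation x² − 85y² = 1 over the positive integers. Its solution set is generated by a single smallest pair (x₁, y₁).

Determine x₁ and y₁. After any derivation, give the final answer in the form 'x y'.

√85 → a₀=9, period (4,1,1,4,18); ℓ=5 odd so k=9
a_0=9:  p_0=9·1+0=9,  q_0=9·0+1=1
…
a_2=1:  p_2=1·37+9=46,  q_2=1·4+1=5
…
a_8=1:  p_8=1·34813+27926=62739,  q_8=1·3776+3029=6805
a_9=4:  p_9=4·62739+34813=285769,  q_9=4·6805+3776=30996
(x₁, y₁) = (285769, 30996);  285769² − 85·30996² = 1 ✓

285769 30996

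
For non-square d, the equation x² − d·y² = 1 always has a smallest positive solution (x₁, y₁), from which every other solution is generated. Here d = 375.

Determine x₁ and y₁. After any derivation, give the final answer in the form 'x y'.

√375 = [19; 2,1,2,1,5,1,2,1,2,38, …], period ℓ=10 (even) → k=9
step 0: (19, 1)  from 19·(1,0) + (0,1)
step 1: (39, 2)  from 2·(19,1) + (1,0)
step 2: (58, 3)  from 1·(39,2) + (19,1)
step 3: (155, 8)  from 2·(58,3) + (39,2)
step 4: (213, 11)  from 1·(155,8) + (58,3)
…
step 6: (1433, 74)  from 1·(1220,63) + (213,11)
step 7: (4086, 211)  from 2·(1433,74) + (1220,63)
step 8: (5519, 285)  from 1·(4086,211) + (1433,74)
step 9: (15124, 781)  from 2·(5519,285) + (4086,211)
fundamental: x₁=15124, y₁=781  (since 228735376 − 375·609961 = 1)

15124 781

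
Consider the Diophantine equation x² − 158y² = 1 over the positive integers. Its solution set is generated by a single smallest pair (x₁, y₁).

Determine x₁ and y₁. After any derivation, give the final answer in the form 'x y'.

7743 616

√158 = [12; 1,1,3,12,3,1,1,24, …], period ℓ=8 (even) → k=7
step 0: (12, 1)  from 12·(1,0) + (0,1)
step 1: (13, 1)  from 1·(12,1) + (1,0)
step 2: (25, 2)  from 1·(13,1) + (12,1)
step 3: (88, 7)  from 3·(25,2) + (13,1)
step 4: (1081, 86)  from 12·(88,7) + (25,2)
step 5: (3331, 265)  from 3·(1081,86) + (88,7)
step 6: (4412, 351)  from 1·(3331,265) + (1081,86)
step 7: (7743, 616)  from 1·(4412,351) + (3331,265)
(x₁, y₁) = (7743, 616);  7743² − 158·616² = 1 ✓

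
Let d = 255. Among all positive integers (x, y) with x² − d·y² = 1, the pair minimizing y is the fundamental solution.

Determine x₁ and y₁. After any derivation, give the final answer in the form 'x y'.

16 1

√255 = [15; 1,30, …], period ℓ=2 (even) → k=1
i=0: a=15 ⇒ p=15, q=1
i=1: a=1 ⇒ p=16, q=1
(x₁, y₁) = (16, 1);  16² − 255·1² = 1 ✓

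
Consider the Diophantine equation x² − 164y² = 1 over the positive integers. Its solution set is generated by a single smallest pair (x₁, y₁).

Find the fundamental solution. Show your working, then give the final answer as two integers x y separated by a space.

2049 160

√164 = [12; 1,4,6,4,1,24, …], period ℓ=6 (even) → k=5
k=0  a_k=12  p_k/q_k = 12/1
k=1  a_k=1  p_k/q_k = 13/1
k=2  a_k=4  p_k/q_k = 64/5
k=3  a_k=6  p_k/q_k = 397/31
k=4  a_k=4  p_k/q_k = 1652/129
k=5  a_k=1  p_k/q_k = 2049/160
→ (2049, 160).  Check: 2049²=4198401, 164·160²=4198400, difference 1.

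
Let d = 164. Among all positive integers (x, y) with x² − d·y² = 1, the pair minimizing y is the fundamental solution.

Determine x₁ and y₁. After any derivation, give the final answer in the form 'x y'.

2049 160

[12; 1,4,6,4,1,24] for √164; ℓ=6 ⇒ convergent index 5
step 0: (12, 1)  from 12·(1,0) + (0,1)
step 1: (13, 1)  from 1·(12,1) + (1,0)
…
step 4: (1652, 129)  from 4·(397,31) + (64,5)
step 5: (2049, 160)  from 1·(1652,129) + (397,31)
fundamental: x₁=2049, y₁=160  (since 4198401 − 164·25600 = 1)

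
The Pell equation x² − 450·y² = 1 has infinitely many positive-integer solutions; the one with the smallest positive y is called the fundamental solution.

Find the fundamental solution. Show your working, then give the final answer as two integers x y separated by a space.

19601 924

√450 = [21; 4,1,2,4,2,1,4,42, …], period ℓ=8 (even) → k=7
k=0  a_k=21  p_k/q_k = 21/1
k=1  a_k=4  p_k/q_k = 85/4
…
k=4  a_k=4  p_k/q_k = 1294/61
…
k=6  a_k=1  p_k/q_k = 4179/197
k=7  a_k=4  p_k/q_k = 19601/924
(x₁, y₁) = (19601, 924);  19601² − 450·924² = 1 ✓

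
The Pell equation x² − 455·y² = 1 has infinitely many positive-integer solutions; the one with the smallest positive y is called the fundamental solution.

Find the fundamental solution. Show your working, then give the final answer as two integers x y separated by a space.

64 3

√455 = [21; 3,42, …], period ℓ=2 (even) → k=1
a_0=21:  p_0=21·1+0=21,  q_0=21·0+1=1
a_1=3:  p_1=3·21+1=64,  q_1=3·1+0=3
→ (64, 3).  Check: 64²=4096, 455·3²=4095, difference 1.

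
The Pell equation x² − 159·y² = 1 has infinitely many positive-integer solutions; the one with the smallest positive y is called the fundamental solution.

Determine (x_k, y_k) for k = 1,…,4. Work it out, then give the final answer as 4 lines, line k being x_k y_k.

√159 → a₀=12, period (1,1,1,1,3,1,1,1,1,24); ℓ=10 even so k=9
i=0: a=12 ⇒ p=12, q=1
i=1: a=1 ⇒ p=13, q=1
i=2: a=1 ⇒ p=25, q=2
…
i=8: a=1 ⇒ p=807, q=64
i=9: a=1 ⇒ p=1324, q=105
fundamental: x₁=1324, y₁=105  (since 1752976 − 159·11025 = 1)
(1324+105√159)^2 = 3505951 + 278040√159
(1324+105√159)^3 = 9283756924 + 736249815√159
(1324+105√159)^4 = 24583384828801 + 1949589232080√159

1324 105
3505951 278040
9283756924 736249815
24583384828801 1949589232080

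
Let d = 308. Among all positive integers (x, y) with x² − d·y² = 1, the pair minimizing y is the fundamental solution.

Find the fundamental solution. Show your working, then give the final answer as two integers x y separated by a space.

351 20

√308 → a₀=17, period (1,1,4,1,1,34); ℓ=6 even so k=5
a_0=17:  p_0=17·1+0=17,  q_0=17·0+1=1
a_1=1:  p_1=1·17+1=18,  q_1=1·1+0=1
a_2=1:  p_2=1·18+17=35,  q_2=1·1+1=2
a_3=4:  p_3=4·35+18=158,  q_3=4·2+1=9
a_4=1:  p_4=1·158+35=193,  q_4=1·9+2=11
a_5=1:  p_5=1·193+158=351,  q_5=1·11+9=20
→ (351, 20).  Check: 351²=123201, 308·20²=123200, difference 1.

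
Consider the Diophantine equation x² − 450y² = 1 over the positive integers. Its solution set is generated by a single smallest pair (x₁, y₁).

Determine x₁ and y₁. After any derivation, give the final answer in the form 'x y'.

√450 → a₀=21, period (4,1,2,4,2,1,4,42); ℓ=8 even so k=7
k=0  a_k=21  p_k/q_k = 21/1
k=1  a_k=4  p_k/q_k = 85/4
k=2  a_k=1  p_k/q_k = 106/5
…
k=4  a_k=4  p_k/q_k = 1294/61
k=5  a_k=2  p_k/q_k = 2885/136
k=6  a_k=1  p_k/q_k = 4179/197
k=7  a_k=4  p_k/q_k = 19601/924
fundamental: x₁=19601, y₁=924  (since 384199201 − 450·853776 = 1)

19601 924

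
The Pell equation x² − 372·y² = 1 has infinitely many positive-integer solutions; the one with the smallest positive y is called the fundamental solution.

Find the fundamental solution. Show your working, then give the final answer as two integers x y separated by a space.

[19; 3,2,12,2,3,38] for √372; ℓ=6 ⇒ convergent index 5
step 0: (19, 1)  from 19·(1,0) + (0,1)
…
step 4: (3491, 181)  from 2·(1678,87) + (135,7)
step 5: (12151, 630)  from 3·(3491,181) + (1678,87)
→ (12151, 630).  Check: 12151²=147646801, 372·630²=147646800, difference 1.

12151 630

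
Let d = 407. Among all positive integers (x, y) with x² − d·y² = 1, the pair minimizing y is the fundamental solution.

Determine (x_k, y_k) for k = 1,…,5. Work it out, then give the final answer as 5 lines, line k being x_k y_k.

2663 132
14183137 703032
75539384999 3744348300
402322750321537 19942398342768
2142770892673121063 106213209829234068

√407 = [20; 5,1,2,1,5,40, …], period ℓ=6 (even) → k=5
i=0: a=20 ⇒ p=20, q=1
…
i=2: a=1 ⇒ p=121, q=6
i=3: a=2 ⇒ p=343, q=17
i=4: a=1 ⇒ p=464, q=23
i=5: a=5 ⇒ p=2663, q=132
→ (2663, 132).  Check: 2663²=7091569, 407·132²=7091568, difference 1.
(x_2, y_2) = (2663·2663 + 407·132·132, 2663·132 + 132·2663) = (14183137, 703032)
(x_3, y_3) = (2663·14183137 + 407·132·703032, 2663·703032 + 132·14183137) = (75539384999, 3744348300)
(x_4, y_4) = (2663·75539384999 + 407·132·3744348300, 2663·3744348300 + 132·75539384999) = (402322750321537, 19942398342768)
(x_5, y_5) = (2663·402322750321537 + 407·132·19942398342768, 2663·19942398342768 + 132·402322750321537) = (2142770892673121063, 106213209829234068)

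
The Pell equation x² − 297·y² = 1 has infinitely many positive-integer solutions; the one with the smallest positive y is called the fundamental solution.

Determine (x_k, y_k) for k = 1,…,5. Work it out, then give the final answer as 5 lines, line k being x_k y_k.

48599 2820
4723725601 274098360
459136680917399 26641812392460
44627167107085622401 2589530880648228720
4337671388015371645214999 251697222510604722734100

√297 → a₀=17, period (4,3,1,1,2,1,1,3,4,34); ℓ=10 even so k=9
k=0  a_k=17  p_k/q_k = 17/1
…
k=8  a_k=3  p_k/q_k = 11357/659
k=9  a_k=4  p_k/q_k = 48599/2820
fundamental: x₁=48599, y₁=2820  (since 2361862801 − 297·7952400 = 1)
n=2: (48599,2820)∘(48599,2820) = (48599·48599+297·2820·2820, 48599·2820+2820·48599) = (4723725601,274098360)
n=3: (4723725601,274098360)∘(48599,2820) = (48599·4723725601+297·2820·274098360, 48599·274098360+2820·4723725601) = (459136680917399,26641812392460)
n=4: (459136680917399,26641812392460)∘(48599,2820) = (48599·459136680917399+297·2820·26641812392460, 48599·26641812392460+2820·459136680917399) = (44627167107085622401,2589530880648228720)
n=5: (44627167107085622401,2589530880648228720)∘(48599,2820) = (48599·44627167107085622401+297·2820·2589530880648228720, 48599·2589530880648228720+2820·44627167107085622401) = (4337671388015371645214999,251697222510604722734100)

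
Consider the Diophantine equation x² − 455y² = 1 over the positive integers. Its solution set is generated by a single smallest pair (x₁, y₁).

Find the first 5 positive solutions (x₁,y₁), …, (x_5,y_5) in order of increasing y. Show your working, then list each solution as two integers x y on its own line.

64 3
8191 384
1048384 49149
134184961 6290688
17174626624 805158915

d=455: √d = [21; 3,42] (ℓ=2, even), read p_1/q_1
step 0: (21, 1)  from 21·(1,0) + (0,1)
step 1: (64, 3)  from 3·(21,1) + (1,0)
(x₁, y₁) = (64, 3);  64² − 455·3² = 1 ✓
n=2: (64,3)∘(64,3) = (64·64+455·3·3, 64·3+3·64) = (8191,384)
n=3: (8191,384)∘(64,3) = (64·8191+455·3·384, 64·384+3·8191) = (1048384,49149)
n=4: (1048384,49149)∘(64,3) = (64·1048384+455·3·49149, 64·49149+3·1048384) = (134184961,6290688)
n=5: (134184961,6290688)∘(64,3) = (64·134184961+455·3·6290688, 64·6290688+3·134184961) = (17174626624,805158915)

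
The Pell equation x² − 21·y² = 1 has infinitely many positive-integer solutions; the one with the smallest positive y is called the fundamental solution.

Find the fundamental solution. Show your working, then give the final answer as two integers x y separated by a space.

55 12

d=21: √d = [4; 1,1,2,1,1,8] (ℓ=6, even), read p_5/q_5
a_0=4:  p_0=4·1+0=4,  q_0=4·0+1=1
a_1=1:  p_1=1·4+1=5,  q_1=1·1+0=1
…
a_3=2:  p_3=2·9+5=23,  q_3=2·2+1=5
a_4=1:  p_4=1·23+9=32,  q_4=1·5+2=7
a_5=1:  p_5=1·32+23=55,  q_5=1·7+5=12
(x₁, y₁) = (55, 12);  55² − 21·12² = 1 ✓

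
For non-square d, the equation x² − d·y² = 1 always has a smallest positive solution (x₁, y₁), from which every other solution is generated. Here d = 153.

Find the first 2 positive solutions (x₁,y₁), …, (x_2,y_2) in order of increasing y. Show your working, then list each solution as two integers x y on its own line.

√153 = [12; 2,1,2,2,2,1,2,24, …], period ℓ=8 (even) → k=7
k=0  a_k=12  p_k/q_k = 12/1
…
k=3  a_k=2  p_k/q_k = 99/8
k=4  a_k=2  p_k/q_k = 235/19
…
k=6  a_k=1  p_k/q_k = 804/65
k=7  a_k=2  p_k/q_k = 2177/176
→ (2177, 176).  Check: 2177²=4739329, 153·176²=4739328, difference 1.
k=2:  x_2 = 2177·2177+153·176·176 = 9478657,  y_2 = 2177·176+176·2177 = 766304

2177 176
9478657 766304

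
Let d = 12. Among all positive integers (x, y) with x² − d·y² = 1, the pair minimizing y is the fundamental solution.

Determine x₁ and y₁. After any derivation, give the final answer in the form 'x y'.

[3; 2,6] for √12; ℓ=2 ⇒ convergent index 1
step 0: (3, 1)  from 3·(1,0) + (0,1)
step 1: (7, 2)  from 2·(3,1) + (1,0)
fundamental: x₁=7, y₁=2  (since 49 − 12·4 = 1)

7 2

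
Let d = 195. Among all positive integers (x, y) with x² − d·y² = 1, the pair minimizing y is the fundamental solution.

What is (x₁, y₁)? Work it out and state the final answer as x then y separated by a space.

14 1

√195 = [13; 1,26, …], period ℓ=2 (even) → k=1
k=0  a_k=13  p_k/q_k = 13/1
k=1  a_k=1  p_k/q_k = 14/1
fundamental: x₁=14, y₁=1  (since 196 − 195·1 = 1)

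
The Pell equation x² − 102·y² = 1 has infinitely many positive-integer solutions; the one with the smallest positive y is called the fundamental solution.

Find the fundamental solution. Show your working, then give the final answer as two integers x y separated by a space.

[10; 10,20] for √102; ℓ=2 ⇒ convergent index 1
step 0: (10, 1)  from 10·(1,0) + (0,1)
step 1: (101, 10)  from 10·(10,1) + (1,0)
(x₁, y₁) = (101, 10);  101² − 102·10² = 1 ✓

101 10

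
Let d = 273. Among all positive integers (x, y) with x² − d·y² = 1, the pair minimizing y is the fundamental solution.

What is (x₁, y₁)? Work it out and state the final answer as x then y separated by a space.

d=273: √d = [16; 1,1,10,1,1,32] (ℓ=6, even), read p_5/q_5
k=0  a_k=16  p_k/q_k = 16/1
k=1  a_k=1  p_k/q_k = 17/1
k=2  a_k=1  p_k/q_k = 33/2
k=3  a_k=10  p_k/q_k = 347/21
k=4  a_k=1  p_k/q_k = 380/23
k=5  a_k=1  p_k/q_k = 727/44
→ (727, 44).  Check: 727²=528529, 273·44²=528528, difference 1.

727 44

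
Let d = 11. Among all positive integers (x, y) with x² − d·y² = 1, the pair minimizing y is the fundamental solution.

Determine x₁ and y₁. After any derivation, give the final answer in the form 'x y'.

10 3

[3; 3,6] for √11; ℓ=2 ⇒ convergent index 1
k=0  a_k=3  p_k/q_k = 3/1
k=1  a_k=3  p_k/q_k = 10/3
(x₁, y₁) = (10, 3);  10² − 11·3² = 1 ✓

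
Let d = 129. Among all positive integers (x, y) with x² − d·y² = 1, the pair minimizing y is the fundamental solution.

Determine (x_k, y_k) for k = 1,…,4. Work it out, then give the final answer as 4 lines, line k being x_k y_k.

[11; 2,1,3,1,6,1,3,1,2,22] for √129; ℓ=10 ⇒ convergent index 9
step 0: (11, 1)  from 11·(1,0) + (0,1)
step 1: (23, 2)  from 2·(11,1) + (1,0)
step 2: (34, 3)  from 1·(23,2) + (11,1)
step 3: (125, 11)  from 3·(34,3) + (23,2)
step 4: (159, 14)  from 1·(125,11) + (34,3)
step 5: (1079, 95)  from 6·(159,14) + (125,11)
step 6: (1238, 109)  from 1·(1079,95) + (159,14)
…
step 8: (6031, 531)  from 1·(4793,422) + (1238,109)
step 9: (16855, 1484)  from 2·(6031,531) + (4793,422)
(x₁, y₁) = (16855, 1484);  16855² − 129·1484² = 1 ✓
n=2: (16855,1484)∘(16855,1484) = (16855·16855+129·1484·1484, 16855·1484+1484·16855) = (568182049,50025640)
n=3: (568182049,50025640)∘(16855,1484) = (16855·568182049+129·1484·50025640, 16855·50025640+1484·568182049) = (19153416854935,1686364322916)
n=4: (19153416854935,1686364322916)∘(16855,1484) = (16855·19153416854935+129·1484·1686364322916, 16855·1686364322916+1484·19153416854935) = (645661681611676801,56847341275472720)

16855 1484
568182049 50025640
19153416854935 1686364322916
645661681611676801 56847341275472720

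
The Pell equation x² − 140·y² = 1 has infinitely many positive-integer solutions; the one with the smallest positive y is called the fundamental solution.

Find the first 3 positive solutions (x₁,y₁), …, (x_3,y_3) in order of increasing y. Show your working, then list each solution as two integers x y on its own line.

71 6
10081 852
1431431 120978

√140 = [11; 1,4,1,22, …], period ℓ=4 (even) → k=3
k=0  a_k=11  p_k/q_k = 11/1
k=1  a_k=1  p_k/q_k = 12/1
k=2  a_k=4  p_k/q_k = 59/5
k=3  a_k=1  p_k/q_k = 71/6
→ (71, 6).  Check: 71²=5041, 140·6²=5040, difference 1.
(71+6√140)^2 = 10081 + 852√140
(71+6√140)^3 = 1431431 + 120978√140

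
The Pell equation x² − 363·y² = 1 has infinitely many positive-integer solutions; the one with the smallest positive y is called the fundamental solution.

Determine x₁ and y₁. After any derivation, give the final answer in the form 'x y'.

[19; 19,38] for √363; ℓ=2 ⇒ convergent index 1
step 0: (19, 1)  from 19·(1,0) + (0,1)
step 1: (362, 19)  from 19·(19,1) + (1,0)
fundamental: x₁=362, y₁=19  (since 131044 − 363·361 = 1)

362 19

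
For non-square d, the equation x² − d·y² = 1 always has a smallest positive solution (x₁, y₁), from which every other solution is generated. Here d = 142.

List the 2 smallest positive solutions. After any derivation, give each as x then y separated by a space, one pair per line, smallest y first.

√142 = [11; 1,10,1,22, …], period ℓ=4 (even) → k=3
step 0: (11, 1)  from 11·(1,0) + (0,1)
…
step 2: (131, 11)  from 10·(12,1) + (11,1)
step 3: (143, 12)  from 1·(131,11) + (12,1)
→ (143, 12).  Check: 143²=20449, 142·12²=20448, difference 1.
n=2: (143,12)∘(143,12) = (143·143+142·12·12, 143·12+12·143) = (40897,3432)

143 12
40897 3432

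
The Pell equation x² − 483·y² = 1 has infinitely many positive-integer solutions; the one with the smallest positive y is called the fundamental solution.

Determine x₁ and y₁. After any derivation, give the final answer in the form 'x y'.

22 1

√483 = [21; 1,42, …], period ℓ=2 (even) → k=1
a_0=21:  p_0=21·1+0=21,  q_0=21·0+1=1
a_1=1:  p_1=1·21+1=22,  q_1=1·1+0=1
fundamental: x₁=22, y₁=1  (since 484 − 483·1 = 1)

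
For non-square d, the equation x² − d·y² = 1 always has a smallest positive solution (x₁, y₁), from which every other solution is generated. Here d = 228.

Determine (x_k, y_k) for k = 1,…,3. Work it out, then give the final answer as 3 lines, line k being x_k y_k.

[15; 10,30] for √228; ℓ=2 ⇒ convergent index 1
a_0=15:  p_0=15·1+0=15,  q_0=15·0+1=1
a_1=10:  p_1=10·15+1=151,  q_1=10·1+0=10
fundamental: x₁=151, y₁=10  (since 22801 − 228·100 = 1)
(151+10√228)^2 = 45601 + 3020√228
(151+10√228)^3 = 13771351 + 912030√228

151 10
45601 3020
13771351 912030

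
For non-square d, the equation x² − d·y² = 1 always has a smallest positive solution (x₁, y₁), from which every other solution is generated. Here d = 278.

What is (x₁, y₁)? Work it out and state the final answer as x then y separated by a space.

2501 150

[16; 1,2,16,2,1,32] for √278; ℓ=6 ⇒ convergent index 5
step 0: (16, 1)  from 16·(1,0) + (0,1)
…
step 2: (50, 3)  from 2·(17,1) + (16,1)
…
step 4: (1684, 101)  from 2·(817,49) + (50,3)
step 5: (2501, 150)  from 1·(1684,101) + (817,49)
→ (2501, 150).  Check: 2501²=6255001, 278·150²=6255000, difference 1.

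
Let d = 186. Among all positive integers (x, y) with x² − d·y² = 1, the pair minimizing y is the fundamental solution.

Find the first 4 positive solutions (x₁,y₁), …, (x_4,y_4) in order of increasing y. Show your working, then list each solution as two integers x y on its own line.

[13; 1,1,1,3,4,3,1,1,1,26] for √186; ℓ=10 ⇒ convergent index 9
i=0: a=13 ⇒ p=13, q=1
…
i=2: a=1 ⇒ p=27, q=2
i=3: a=1 ⇒ p=41, q=3
i=4: a=3 ⇒ p=150, q=11
…
i=6: a=3 ⇒ p=2073, q=152
i=7: a=1 ⇒ p=2714, q=199
i=8: a=1 ⇒ p=4787, q=351
i=9: a=1 ⇒ p=7501, q=550
(x₁, y₁) = (7501, 550);  7501² − 186·550² = 1 ✓
(7501+550√186)^2 = 112530001 + 8251100√186
(7501+550√186)^3 = 1688175067501 + 123783001650√186
(7501+550√186)^4 = 25326002250120001 + 1856992582502200√186

7501 550
112530001 8251100
1688175067501 123783001650
25326002250120001 1856992582502200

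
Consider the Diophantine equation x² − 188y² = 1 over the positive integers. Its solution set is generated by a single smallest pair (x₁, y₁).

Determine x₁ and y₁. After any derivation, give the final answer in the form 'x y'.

√188 → a₀=13, period (1,2,2,6,2,2,1,26); ℓ=8 even so k=7
i=0: a=13 ⇒ p=13, q=1
i=1: a=1 ⇒ p=14, q=1
…
i=3: a=2 ⇒ p=96, q=7
i=4: a=6 ⇒ p=617, q=45
i=5: a=2 ⇒ p=1330, q=97
i=6: a=2 ⇒ p=3277, q=239
i=7: a=1 ⇒ p=4607, q=336
→ (4607, 336).  Check: 4607²=21224449, 188·336²=21224448, difference 1.

4607 336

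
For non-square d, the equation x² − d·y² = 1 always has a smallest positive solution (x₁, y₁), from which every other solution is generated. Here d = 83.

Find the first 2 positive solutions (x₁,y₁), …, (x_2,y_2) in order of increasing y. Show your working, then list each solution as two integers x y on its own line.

82 9
13447 1476

√83 = [9; 9,18, …], period ℓ=2 (even) → k=1
step 0: (9, 1)  from 9·(1,0) + (0,1)
step 1: (82, 9)  from 9·(9,1) + (1,0)
→ (82, 9).  Check: 82²=6724, 83·9²=6723, difference 1.
k=2:  x_2 = 82·82+83·9·9 = 13447,  y_2 = 82·9+9·82 = 1476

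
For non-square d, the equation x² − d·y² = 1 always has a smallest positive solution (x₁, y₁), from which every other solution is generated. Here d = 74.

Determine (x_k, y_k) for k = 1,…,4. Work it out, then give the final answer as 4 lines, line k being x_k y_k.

√74 = [8; 1,1,1,1,16, …], period ℓ=5 (odd) → k=9
i=0: a=8 ⇒ p=8, q=1
i=1: a=1 ⇒ p=9, q=1
i=2: a=1 ⇒ p=17, q=2
…
i=5: a=16 ⇒ p=714, q=83
i=6: a=1 ⇒ p=757, q=88
i=7: a=1 ⇒ p=1471, q=171
i=8: a=1 ⇒ p=2228, q=259
i=9: a=1 ⇒ p=3699, q=430
(x₁, y₁) = (3699, 430);  3699² − 74·430² = 1 ✓
k=2:  x_2 = 3699·3699+74·430·430 = 27365201,  y_2 = 3699·430+430·3699 = 3181140
k=3:  x_3 = 3699·27365201+74·430·3181140 = 202447753299,  y_3 = 3699·3181140+430·27365201 = 23534073290
k=4:  x_4 = 3699·202447753299+74·430·23534073290 = 1497708451540801,  y_4 = 3699·23534073290+430·202447753299 = 174105071018280

3699 430
27365201 3181140
202447753299 23534073290
1497708451540801 174105071018280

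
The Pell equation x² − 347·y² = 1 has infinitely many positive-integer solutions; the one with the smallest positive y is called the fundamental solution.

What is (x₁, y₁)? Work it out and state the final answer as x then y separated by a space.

641602 34443

√347 → a₀=18, period (1,1,1,2,4,…,1,1,36); ℓ=14 even so k=13
i=0: a=18 ⇒ p=18, q=1
i=1: a=1 ⇒ p=19, q=1
i=2: a=1 ⇒ p=37, q=2
i=3: a=1 ⇒ p=56, q=3
i=4: a=2 ⇒ p=149, q=8
i=5: a=4 ⇒ p=652, q=35
i=6: a=1 ⇒ p=801, q=43
…
i=8: a=1 ⇒ p=15070, q=809
i=9: a=4 ⇒ p=74549, q=4002
i=10: a=2 ⇒ p=164168, q=8813
i=11: a=1 ⇒ p=238717, q=12815
i=12: a=1 ⇒ p=402885, q=21628
i=13: a=1 ⇒ p=641602, q=34443
→ (641602, 34443).  Check: 641602²=411653126404, 347·34443²=411653126403, difference 1.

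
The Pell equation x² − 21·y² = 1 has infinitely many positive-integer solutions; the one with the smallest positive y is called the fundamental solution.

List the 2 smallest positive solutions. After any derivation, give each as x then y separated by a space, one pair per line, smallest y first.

√21 = [4; 1,1,2,1,1,8, …], period ℓ=6 (even) → k=5
a_0=4:  p_0=4·1+0=4,  q_0=4·0+1=1
…
a_2=1:  p_2=1·5+4=9,  q_2=1·1+1=2
…
a_4=1:  p_4=1·23+9=32,  q_4=1·5+2=7
a_5=1:  p_5=1·32+23=55,  q_5=1·7+5=12
(x₁, y₁) = (55, 12);  55² − 21·12² = 1 ✓
k=2:  x_2 = 55·55+21·12·12 = 6049,  y_2 = 55·12+12·55 = 1320

55 12
6049 1320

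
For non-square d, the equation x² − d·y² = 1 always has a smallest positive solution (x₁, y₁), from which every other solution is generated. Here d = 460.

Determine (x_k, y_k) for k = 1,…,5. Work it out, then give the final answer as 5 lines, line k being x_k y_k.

√460 = [21; 2,4,3,1,2,10,2,1,3,4,2,42, …], period ℓ=12 (even) → k=11
a_0=21:  p_0=21·1+0=21,  q_0=21·0+1=1
a_1=2:  p_1=2·21+1=43,  q_1=2·1+0=2
a_2=4:  p_2=4·43+21=193,  q_2=4·2+1=9
…
a_4=1:  p_4=1·622+193=815,  q_4=1·29+9=38
a_5=2:  p_5=2·815+622=2252,  q_5=2·38+29=105
a_6=10:  p_6=10·2252+815=23335,  q_6=10·105+38=1088
a_7=2:  p_7=2·23335+2252=48922,  q_7=2·1088+105=2281
…
a_9=3:  p_9=3·72257+48922=265693,  q_9=3·3369+2281=12388
a_10=4:  p_10=4·265693+72257=1135029,  q_10=4·12388+3369=52921
a_11=2:  p_11=2·1135029+265693=2535751,  q_11=2·52921+12388=118230
fundamental: x₁=2535751, y₁=118230  (since 6430033134001 − 460·13978332900 = 1)
n=2: (2535751,118230)∘(2535751,118230) = (2535751·2535751+460·118230·118230, 2535751·118230+118230·2535751) = (12860066268001,599603681460)
n=3: (12860066268001,599603681460)∘(2535751,118230) = (2535751·12860066268001+460·118230·599603681460, 2535751·599603681460+118230·12860066268001) = (65219851798297071751,3040891269731634690)
n=4: (65219851798297071751,3040891269731634690)∘(2535751,118230) = (2535751·65219851798297071751+460·118230·3040891269731634690, 2535751·3040891269731634690+118230·65219851798297071751) = (330762608834754335913072001,15421886156225925189922920)
n=5: (330762608834754335913072001,15421886156225925189922920)∘(2535751,118230) = (2535751·330762608834754335913072001+460·118230·15421886156225925189922920, 2535751·15421886156225925189922920+118230·330762608834754335913072001) = (1677463232230609064240018182143751,78212126485069051161274736991150)

2535751 118230
12860066268001 599603681460
65219851798297071751 3040891269731634690
330762608834754335913072001 15421886156225925189922920
1677463232230609064240018182143751 78212126485069051161274736991150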